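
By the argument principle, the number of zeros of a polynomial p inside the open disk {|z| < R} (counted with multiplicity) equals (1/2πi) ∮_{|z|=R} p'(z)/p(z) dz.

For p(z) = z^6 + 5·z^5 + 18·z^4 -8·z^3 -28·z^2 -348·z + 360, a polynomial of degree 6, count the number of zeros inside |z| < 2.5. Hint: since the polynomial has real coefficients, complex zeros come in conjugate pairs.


The zeros of p are: (-1 + 3i), (-1 - 3i), (-3 + 3i), (-3 - 3i), 1, 2.
Their magnitudes are: 3.162, 3.162, 4.243, 4.243, 1, 2.
Zeros with |z| < R = 2.5: 1, 2.
Count = 2.
By the argument principle, (1/2πi) ∮_{|z|=R} p'(z)/p(z) dz equals exactly this count.

Number of zeros inside |z| < 2.5: 2.


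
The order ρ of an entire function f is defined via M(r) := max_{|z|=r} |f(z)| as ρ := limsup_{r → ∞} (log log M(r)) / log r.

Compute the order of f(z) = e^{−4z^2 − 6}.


|e^{−4z^2 − 6}| = e^{Re(-4·z^2) + -6} ≤ e^{4|z|^2 + -6} = e^{4r^2 + -6} on |z| = r, so ρ ≤ 2. Choosing z on |z|=r so that -4·z^2 is real positive (always possible by picking arg z appropriately) gives |f(z)| = e^{4r^2 + -6}, matching the bound. The additive constant -6 does not affect log log M(r) ~ 2·log r. Hence ρ = 2.
Therefore ρ = 2.

Order ρ = 2.


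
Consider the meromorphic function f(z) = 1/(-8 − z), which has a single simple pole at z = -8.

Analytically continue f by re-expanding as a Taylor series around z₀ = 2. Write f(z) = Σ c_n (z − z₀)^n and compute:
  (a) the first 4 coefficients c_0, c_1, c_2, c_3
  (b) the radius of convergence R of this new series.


Let w = z − z₀, so z = z₀ + w.
Then -8 − z = -8 − (z₀ + w) = (-8 − z₀) − w = -10 − w.
f(z) = 1/(-10 − w) = (1/(-10)) · 1/(1 − w/(-10)) = Σ_{n≥0} w^n / (-10)^(n+1).
So c_n = 1/(-10)^(n+1):
  c_0 = 1/(-10)^1 = -1/10.
  c_1 = 1/(-10)^2 = 1/100.
  c_2 = 1/(-10)^3 = -1/1000.
  c_3 = 1/(-10)^4 = 1/10000.
The series is valid for |w/d| < 1, i.e. |z − z₀| < |d|.
Radius of convergence: R = |-8 − z₀| = |-10| = 10 (distance from z₀ to the singularity z = -8).

c_0 = -1/10, c_1 = 1/100, c_2 = -1/1000, c_3 = 1/10000; R = 10.


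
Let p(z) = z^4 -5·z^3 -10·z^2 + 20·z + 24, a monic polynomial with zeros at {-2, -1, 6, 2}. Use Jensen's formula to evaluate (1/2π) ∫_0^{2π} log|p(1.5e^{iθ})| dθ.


Zeros: -2, -1, 2, 6; r = 1.5.
Inside |z| < r: -1. Outside (|z| ≥ r): -2, 2, 6.
p(0) = 24, so log|p(0)| = log(24) = 3.1781.
Apply Jensen: I(r) = log|p(0)| + Σ_k log(r/|z_k|), summed over zeros inside |z| < r.
  log(r/|z_k|) for z_k = -1: log(1.5/1) = 0.4055
  Outside zeros (-2, 2, 6) contribute nothing to the Jensen sum.
Sum over inside zeros: 0.4055.
I(r) = log|p(0)| + (inside sum) = 3.1781 + 0.4055 = 3.5835.
Note: since some zeros are outside |z| ≤ r, the simplified n·log(r) form does NOT apply — only the inside zeros contribute.

I(r) ≈ 3.5835.


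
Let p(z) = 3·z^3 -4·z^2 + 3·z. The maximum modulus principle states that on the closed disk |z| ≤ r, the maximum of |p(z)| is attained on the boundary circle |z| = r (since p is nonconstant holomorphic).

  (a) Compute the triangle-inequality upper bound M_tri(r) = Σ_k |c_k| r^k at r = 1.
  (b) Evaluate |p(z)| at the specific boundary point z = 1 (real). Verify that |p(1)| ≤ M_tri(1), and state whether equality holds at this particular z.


Coefficients: c_0 = 0, c_1 = 3, c_2 = -4, c_3 = 3. Radius r = 1.
Part (a). Triangle bound: M_tri(r) = Σ_k |c_k| r^k
  = |0|·1^0 + |3|·1^1 + |-4|·1^2 + |3|·1^3
  = 0 + 3 + 4 + 3 = 10.
This bounds M(r) := max_{|z|=r} |p(z)| from above; equality holds iff all terms c_k z^k can be made to align in phase at a single z on |z|=r.
Part (b). At z = 1 (real, on the circle |z| = r):
  p(1) = (0)·1^0 + (3)·1^1 + (-4)·1^2 + (3)·1^3 = 2.
  |p(1)| = 2.
Check: |p(1)| = 2 ≤ 10 = M_tri(1). ✓ Equality does not hold at z = 1 (the coefficients have mixed signs, so the terms do not all align in phase there).

M_tri(1) = 10; |p(1)| = 2; equality at z=1: no.


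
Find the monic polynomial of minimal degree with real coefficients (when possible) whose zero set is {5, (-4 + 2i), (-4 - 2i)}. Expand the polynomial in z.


The polynomial is p(z) = ∏_{α ∈ S} (z − α), where S = {5, (-4 + 2i), (-4 - 2i)}.
Expanding the product yields: p(z) = z^3 + 3·z^2 -20·z -100.
Note conjugate pairs combine to real quadratics: (z − (-4+2i))(z − (-4−2i)) = z² + 8z + 20.
The resulting polynomial has degree 3 and real coefficients as required.

p(z) = z^3 + 3·z^2 -20·z -100.


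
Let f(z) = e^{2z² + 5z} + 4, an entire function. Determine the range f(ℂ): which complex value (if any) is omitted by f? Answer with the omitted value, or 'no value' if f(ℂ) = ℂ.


Little Picard bounds the complement of f(ℂ) to at most one point.
The exponent g(z) = 2z² + 5z is a nonconstant polynomial, hence surjective onto ℂ. So e^{g(z)} takes every value in {e^w : w ∈ ℂ} = ℂ ∖ {0}. Adding 4 shifts the range to ℂ ∖ {4}. f omits exactly 4.

Omitted value: 4.


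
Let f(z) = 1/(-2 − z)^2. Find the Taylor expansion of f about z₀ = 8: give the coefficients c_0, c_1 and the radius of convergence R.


Let w = z − z₀, so z = z₀ + w.
Then -2 − z = -2 − (z₀ + w) = (-2 − z₀) − w = -10 − w.
f(z) = 1/(-10 − w)^2 = (1/(-10)^2) · (1 − w/(-10))^{−2}.
By the binomial series (1−u)^{−2} = Σ_{n≥0} C(n+1, 1) u^n for |u|<1, with u = w/(-10):
  c_n = C(n+1, 1) / (-10)^(n+2).
  c_0 = 1/(-10)^2 = 1/100.
  c_1 = 2/(-10)^3 = -1/500.
The series is valid for |w/d| < 1, i.e. |z − z₀| < |d|.
Radius of convergence: R = |-2 − z₀| = |-10| = 10 (distance from z₀ to the singularity z = -2).

c_0 = 1/100, c_1 = -1/500; R = 10.


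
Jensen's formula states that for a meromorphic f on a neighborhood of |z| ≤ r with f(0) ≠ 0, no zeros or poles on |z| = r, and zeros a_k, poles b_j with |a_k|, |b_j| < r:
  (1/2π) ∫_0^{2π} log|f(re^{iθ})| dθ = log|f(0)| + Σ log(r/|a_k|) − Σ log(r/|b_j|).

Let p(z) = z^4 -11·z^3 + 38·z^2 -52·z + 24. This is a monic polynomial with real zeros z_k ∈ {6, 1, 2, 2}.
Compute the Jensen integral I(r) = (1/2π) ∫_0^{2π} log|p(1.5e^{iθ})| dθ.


Zeros: 1, 2, 2, 6; r = 1.5.
Inside |z| < r: 1. Outside (|z| ≥ r): 2, 2, 6.
p(0) = 24, so log|p(0)| = log(24) = 3.1781.
Apply Jensen: I(r) = log|p(0)| + Σ_k log(r/|z_k|), summed over zeros inside |z| < r.
  log(r/|z_k|) for z_k = 1: log(1.5/1) = 0.4055
  Outside zeros (2, 2, 6) contribute nothing to the Jensen sum.
Sum over inside zeros: 0.4055.
I(r) = log|p(0)| + (inside sum) = 3.1781 + 0.4055 = 3.5835.
Note: since some zeros are outside |z| ≤ r, the simplified n·log(r) form does NOT apply — only the inside zeros contribute.

I(r) ≈ 3.5835.


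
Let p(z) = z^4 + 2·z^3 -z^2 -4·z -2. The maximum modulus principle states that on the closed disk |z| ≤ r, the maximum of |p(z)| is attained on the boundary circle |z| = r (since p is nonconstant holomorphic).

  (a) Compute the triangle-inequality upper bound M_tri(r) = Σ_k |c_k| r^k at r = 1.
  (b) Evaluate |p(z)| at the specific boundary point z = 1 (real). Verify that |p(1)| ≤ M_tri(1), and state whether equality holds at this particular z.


Coefficients: c_0 = -2, c_1 = -4, c_2 = -1, c_3 = 2, c_4 = 1. Radius r = 1.
Part (a). Triangle bound: M_tri(r) = Σ_k |c_k| r^k
  = |-2|·1^0 + |-4|·1^1 + |-1|·1^2 + |2|·1^3 + |1|·1^4
  = 2 + 4 + 1 + 2 + 1 = 10.
This bounds M(r) := max_{|z|=r} |p(z)| from above; equality holds iff all terms c_k z^k can be made to align in phase at a single z on |z|=r.
Part (b). At z = 1 (real, on the circle |z| = r):
  p(1) = (-2)·1^0 + (-4)·1^1 + (-1)·1^2 + (2)·1^3 + (1)·1^4 = -4.
  |p(1)| = 4.
Check: |p(1)| = 4 ≤ 10 = M_tri(1). ✓ Equality does not hold at z = 1 (the coefficients have mixed signs, so the terms do not all align in phase there).

M_tri(1) = 10; |p(1)| = 4; equality at z=1: no.


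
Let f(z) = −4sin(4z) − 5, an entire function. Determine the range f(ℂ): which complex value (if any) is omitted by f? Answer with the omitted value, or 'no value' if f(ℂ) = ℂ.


Little Picard bounds the complement of f(ℂ) to at most one point.
sin is entire and surjective onto ℂ: for every w ∈ ℂ, sin(ζ) = w has a solution ζ ∈ ℂ (e.g., via the complex inverse arcsin). With ζ = 4z this gives z = ζ/(4). Then -4·sin(4z) takes every value in -4·ℂ = ℂ, and adding -5 is a bijection of ℂ. So f is surjective and omits no value. (Note: only on the real line is sin bounded by [−1, 1].)

Omitted value: no value.


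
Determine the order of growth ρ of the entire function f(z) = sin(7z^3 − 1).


Write sin(w) = (e^{iw} ± e^{−iw})/(2 or 2i), so |sin(w)| ≤ e^{|w|}. With w = 7z^3 − 1, |w| ≤ 7r^3 + 1 on |z|=r, giving M(r) ≤ e^{7r^3 + 1} and ρ ≤ 3. For the lower bound, choose z on |z|=r with 7z^3 purely imaginary of modulus 7r^3; then |sin(7z^3 − 1)| grows like e^{7r^3}/2, so ρ ≥ 3. Hence ρ = 3.
Therefore ρ = 3.

Order ρ = 3.


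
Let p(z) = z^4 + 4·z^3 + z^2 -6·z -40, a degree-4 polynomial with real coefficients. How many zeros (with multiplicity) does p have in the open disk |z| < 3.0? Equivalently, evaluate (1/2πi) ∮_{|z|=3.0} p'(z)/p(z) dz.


The zeros of p are: 2, (-1 + 2i), (-1 - 2i), -4.
Their magnitudes are: 2, 2.236, 2.236, 4.
Zeros with |z| < R = 3.0: 2, (-1 + 2i), (-1 - 2i).
Count = 3.
By the argument principle, (1/2πi) ∮_{|z|=R} p'(z)/p(z) dz equals exactly this count.

Number of zeros inside |z| < 3.0: 3.


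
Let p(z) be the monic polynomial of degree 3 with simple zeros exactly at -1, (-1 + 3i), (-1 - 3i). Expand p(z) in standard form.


The polynomial is p(z) = ∏_{α ∈ S} (z − α), where S = {-1, (-1 + 3i), (-1 - 3i)}.
Expanding the product yields: p(z) = z^3 + 3·z^2 + 12·z + 10.
Note conjugate pairs combine to real quadratics: (z − (-1+3i))(z − (-1−3i)) = z² + 2z + 10.
The resulting polynomial has degree 3 and real coefficients as required.

p(z) = z^3 + 3·z^2 + 12·z + 10.


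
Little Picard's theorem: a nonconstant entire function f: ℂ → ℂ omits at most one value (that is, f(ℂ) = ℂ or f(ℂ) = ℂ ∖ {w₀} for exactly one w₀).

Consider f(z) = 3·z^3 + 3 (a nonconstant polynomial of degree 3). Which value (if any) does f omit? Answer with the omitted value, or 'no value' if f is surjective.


Little Picard bounds the complement of f(ℂ) to at most one point.
For every w ∈ ℂ, the equation p(z) − w = 0 is a nonconstant polynomial in z and hence has at least one root by the fundamental theorem of algebra. So p is surjective onto ℂ, omitting no value.

Omitted value: no value.


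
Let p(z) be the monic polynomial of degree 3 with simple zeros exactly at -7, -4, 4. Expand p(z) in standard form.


The polynomial is p(z) = ∏_{α ∈ S} (z − α), where S = {-7, -4, 4}.
Expanding the product yields: p(z) = z^3 + 7·z^2 -16·z -112.
The resulting polynomial has degree 3 and real coefficients as required.

p(z) = z^3 + 7·z^2 -16·z -112.


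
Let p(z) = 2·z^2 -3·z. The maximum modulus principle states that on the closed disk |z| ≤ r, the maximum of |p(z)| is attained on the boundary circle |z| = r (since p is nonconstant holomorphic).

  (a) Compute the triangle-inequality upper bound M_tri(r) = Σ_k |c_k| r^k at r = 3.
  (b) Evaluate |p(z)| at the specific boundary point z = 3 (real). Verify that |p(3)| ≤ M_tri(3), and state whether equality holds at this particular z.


Coefficients: c_0 = 0, c_1 = -3, c_2 = 2. Radius r = 3.
Part (a). Triangle bound: M_tri(r) = Σ_k |c_k| r^k
  = |0|·3^0 + |-3|·3^1 + |2|·3^2
  = 0 + 9 + 18 = 27.
This bounds M(r) := max_{|z|=r} |p(z)| from above; equality holds iff all terms c_k z^k can be made to align in phase at a single z on |z|=r.
Part (b). At z = 3 (real, on the circle |z| = r):
  p(3) = (0)·3^0 + (-3)·3^1 + (2)·3^2 = 9.
  |p(3)| = 9.
Check: |p(3)| = 9 ≤ 27 = M_tri(3). ✓ Equality does not hold at z = 3 (the coefficients have mixed signs, so the terms do not all align in phase there).

M_tri(3) = 27; |p(3)| = 9; equality at z=3: no.


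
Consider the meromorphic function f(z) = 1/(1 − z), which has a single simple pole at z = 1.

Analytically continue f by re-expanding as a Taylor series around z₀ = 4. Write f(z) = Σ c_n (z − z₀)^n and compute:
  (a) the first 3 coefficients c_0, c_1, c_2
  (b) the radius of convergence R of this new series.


Let w = z − z₀, so z = z₀ + w.
Then 1 − z = 1 − (z₀ + w) = (1 − z₀) − w = -3 − w.
f(z) = 1/(-3 − w) = (1/(-3)) · 1/(1 − w/(-3)) = Σ_{n≥0} w^n / (-3)^(n+1).
So c_n = 1/(-3)^(n+1):
  c_0 = 1/(-3)^1 = -1/3.
  c_1 = 1/(-3)^2 = 1/9.
  c_2 = 1/(-3)^3 = -1/27.
The series is valid for |w/d| < 1, i.e. |z − z₀| < |d|.
Radius of convergence: R = |1 − z₀| = |-3| = 3 (distance from z₀ to the singularity z = 1).

c_0 = -1/3, c_1 = 1/9, c_2 = -1/27; R = 3.


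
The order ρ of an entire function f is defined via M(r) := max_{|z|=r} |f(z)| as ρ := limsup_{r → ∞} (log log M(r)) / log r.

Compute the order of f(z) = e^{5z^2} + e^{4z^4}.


Each summand is entire of order 2 and 4 respectively (as in the single-exponential case). The order of a sum is at most the max of the orders, so ρ ≤ 4. For the lower bound: on |z|=r choose arg z so that 4z^4 is real positive; then |e^{4z^4}| = e^{4r^4} while |e^{5z^2}| ≤ e^{5r^2} = o(e^{4r^4}). So |f| ≥ e^{4r^4}(1 − o(1)) and ρ ≥ 4. Hence ρ = max(2, 4) = 4.
Therefore ρ = 4.

Order ρ = 4.


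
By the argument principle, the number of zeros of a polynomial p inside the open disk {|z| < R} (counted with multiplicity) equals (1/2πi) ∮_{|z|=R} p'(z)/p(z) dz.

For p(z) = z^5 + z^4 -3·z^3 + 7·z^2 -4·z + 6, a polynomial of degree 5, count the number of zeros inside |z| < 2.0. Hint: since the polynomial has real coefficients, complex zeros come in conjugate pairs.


The zeros of p are: -3, (1 + 1i), (1 - 1i), (0 + 1i), (0 - 1i).
Their magnitudes are: 3, 1.414, 1.414, 1, 1.
Zeros with |z| < R = 2.0: (1 + 1i), (1 - 1i), (0 + 1i), (0 - 1i).
Count = 4.
By the argument principle, (1/2πi) ∮_{|z|=R} p'(z)/p(z) dz equals exactly this count.

Number of zeros inside |z| < 2.0: 4.


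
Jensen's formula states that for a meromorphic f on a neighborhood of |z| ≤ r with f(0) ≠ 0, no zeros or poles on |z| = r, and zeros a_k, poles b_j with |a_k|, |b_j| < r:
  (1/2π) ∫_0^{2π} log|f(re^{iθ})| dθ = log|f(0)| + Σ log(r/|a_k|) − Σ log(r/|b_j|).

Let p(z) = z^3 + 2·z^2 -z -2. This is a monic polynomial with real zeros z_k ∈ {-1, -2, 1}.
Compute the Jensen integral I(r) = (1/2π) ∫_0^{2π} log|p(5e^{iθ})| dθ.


Zeros: -2, -1, 1; r = 5.
Inside |z| < r: -2, -1, 1. Outside (|z| ≥ r): ∅.
p(0) = -2, so log|p(0)| = log(2) = 0.6931.
Apply Jensen: I(r) = log|p(0)| + Σ_k log(r/|z_k|), summed over zeros inside |z| < r.
  log(r/|z_k|) for z_k = -1: log(5/1) = 1.6094
  log(r/|z_k|) for z_k = -2: log(5/2) = 0.9163
  log(r/|z_k|) for z_k = 1: log(5/1) = 1.6094
Sum over inside zeros: 4.1352.
I(r) = log|p(0)| + (inside sum) = 0.6931 + 4.1352 = 4.8283.
Closed form (all zeros inside, monic): I(r) = n·log(r) = 3·log(5) = 4.8283. ✓

I(r) ≈ 4.8283.


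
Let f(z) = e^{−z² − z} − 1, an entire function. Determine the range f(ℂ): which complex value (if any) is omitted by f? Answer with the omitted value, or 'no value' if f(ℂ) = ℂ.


Little Picard bounds the complement of f(ℂ) to at most one point.
The exponent g(z) = −z² − z is a nonconstant polynomial, hence surjective onto ℂ. So e^{g(z)} takes every value in {e^w : w ∈ ℂ} = ℂ ∖ {0}. Adding -1 shifts the range to ℂ ∖ {-1}. f omits exactly -1.

Omitted value: -1.


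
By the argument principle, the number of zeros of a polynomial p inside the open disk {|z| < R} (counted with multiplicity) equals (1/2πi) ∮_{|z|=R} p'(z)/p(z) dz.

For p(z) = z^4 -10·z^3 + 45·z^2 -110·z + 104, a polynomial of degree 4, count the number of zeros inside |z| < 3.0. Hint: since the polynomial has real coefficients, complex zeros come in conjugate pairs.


The zeros of p are: 2, 4, (2 + 3i), (2 - 3i).
Their magnitudes are: 2, 4, 3.606, 3.606.
Zeros with |z| < R = 3.0: 2.
Count = 1.
By the argument principle, (1/2πi) ∮_{|z|=R} p'(z)/p(z) dz equals exactly this count.

Number of zeros inside |z| < 3.0: 1.


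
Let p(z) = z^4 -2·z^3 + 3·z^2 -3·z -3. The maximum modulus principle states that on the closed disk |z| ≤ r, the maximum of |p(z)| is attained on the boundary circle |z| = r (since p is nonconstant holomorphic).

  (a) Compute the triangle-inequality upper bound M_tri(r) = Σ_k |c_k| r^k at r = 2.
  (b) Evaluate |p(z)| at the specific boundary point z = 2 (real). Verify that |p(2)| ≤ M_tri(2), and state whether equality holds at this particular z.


Coefficients: c_0 = -3, c_1 = -3, c_2 = 3, c_3 = -2, c_4 = 1. Radius r = 2.
Part (a). Triangle bound: M_tri(r) = Σ_k |c_k| r^k
  = |-3|·2^0 + |-3|·2^1 + |3|·2^2 + |-2|·2^3 + |1|·2^4
  = 3 + 6 + 12 + 16 + 16 = 53.
This bounds M(r) := max_{|z|=r} |p(z)| from above; equality holds iff all terms c_k z^k can be made to align in phase at a single z on |z|=r.
Part (b). At z = 2 (real, on the circle |z| = r):
  p(2) = (-3)·2^0 + (-3)·2^1 + (3)·2^2 + (-2)·2^3 + (1)·2^4 = 3.
  |p(2)| = 3.
Check: |p(2)| = 3 ≤ 53 = M_tri(2). ✓ Equality does not hold at z = 2 (the coefficients have mixed signs, so the terms do not all align in phase there).

M_tri(2) = 53; |p(2)| = 3; equality at z=2: no.


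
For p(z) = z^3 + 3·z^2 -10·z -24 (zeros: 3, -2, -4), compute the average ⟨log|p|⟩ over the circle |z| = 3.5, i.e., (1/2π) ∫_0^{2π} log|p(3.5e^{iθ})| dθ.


Zeros: -4, -2, 3; r = 3.5.
Inside |z| < r: -2, 3. Outside (|z| ≥ r): -4.
p(0) = -24, so log|p(0)| = log(24) = 3.1781.
Apply Jensen: I(r) = log|p(0)| + Σ_k log(r/|z_k|), summed over zeros inside |z| < r.
  log(r/|z_k|) for z_k = 3: log(3.5/3) = 0.1542
  log(r/|z_k|) for z_k = -2: log(3.5/2) = 0.5596
  Outside zeros (-4) contribute nothing to the Jensen sum.
Sum over inside zeros: 0.7138.
I(r) = log|p(0)| + (inside sum) = 3.1781 + 0.7138 = 3.8918.
Note: since some zeros are outside |z| ≤ r, the simplified n·log(r) form does NOT apply — only the inside zeros contribute.

I(r) ≈ 3.8918.


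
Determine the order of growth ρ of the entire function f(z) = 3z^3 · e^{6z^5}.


M(r) = max_{|z|=r} |3|·|z|^3·|e^{6z^5}| = 3·r^3 · e^{6r^5} (the factors attain their maxima compatibly on |z|=r). Then log M(r) = log 3 + 3·log r + 6r^5, dominated by the last term, so log log M(r) ~ 5·log r. The polynomial factor 3z^3 contributes only a log r term and does not affect the order. ρ = 5.
Therefore ρ = 5.

Order ρ = 5.


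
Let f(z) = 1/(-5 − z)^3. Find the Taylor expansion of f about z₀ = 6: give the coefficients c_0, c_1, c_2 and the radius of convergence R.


Let w = z − z₀, so z = z₀ + w.
Then -5 − z = -5 − (z₀ + w) = (-5 − z₀) − w = -11 − w.
f(z) = 1/(-11 − w)^3 = (1/(-11)^3) · (1 − w/(-11))^{−3}.
By the binomial series (1−u)^{−3} = Σ_{n≥0} C(n+2, 2) u^n for |u|<1, with u = w/(-11):
  c_n = C(n+2, 2) / (-11)^(n+3).
  c_0 = 1/(-11)^3 = -1/1331.
  c_1 = 3/(-11)^4 = 3/14641.
  c_2 = 6/(-11)^5 = -6/161051.
The series is valid for |w/d| < 1, i.e. |z − z₀| < |d|.
Radius of convergence: R = |-5 − z₀| = |-11| = 11 (distance from z₀ to the singularity z = -5).

c_0 = -1/1331, c_1 = 3/14641, c_2 = -6/161051; R = 11.


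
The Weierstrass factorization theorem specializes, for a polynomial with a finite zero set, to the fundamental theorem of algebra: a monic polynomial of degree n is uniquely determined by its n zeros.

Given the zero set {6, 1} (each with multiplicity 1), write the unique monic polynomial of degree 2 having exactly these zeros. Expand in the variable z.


The polynomial is p(z) = ∏_{α ∈ S} (z − α), where S = {6, 1}.
Expanding the product yields: p(z) = z^2 -7·z + 6.
The resulting polynomial has degree 2 and real coefficients as required.

p(z) = z^2 -7·z + 6.


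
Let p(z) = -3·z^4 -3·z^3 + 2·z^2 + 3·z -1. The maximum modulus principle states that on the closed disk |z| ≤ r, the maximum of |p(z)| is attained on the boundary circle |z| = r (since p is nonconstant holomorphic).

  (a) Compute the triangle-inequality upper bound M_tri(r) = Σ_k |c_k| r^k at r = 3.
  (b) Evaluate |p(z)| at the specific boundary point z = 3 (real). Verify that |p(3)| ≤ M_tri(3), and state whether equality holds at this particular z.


Coefficients: c_0 = -1, c_1 = 3, c_2 = 2, c_3 = -3, c_4 = -3. Radius r = 3.
Part (a). Triangle bound: M_tri(r) = Σ_k |c_k| r^k
  = |-1|·3^0 + |3|·3^1 + |2|·3^2 + |-3|·3^3 + |-3|·3^4
  = 1 + 9 + 18 + 81 + 243 = 352.
This bounds M(r) := max_{|z|=r} |p(z)| from above; equality holds iff all terms c_k z^k can be made to align in phase at a single z on |z|=r.
Part (b). At z = 3 (real, on the circle |z| = r):
  p(3) = (-1)·3^0 + (3)·3^1 + (2)·3^2 + (-3)·3^3 + (-3)·3^4 = -298.
  |p(3)| = 298.
Check: |p(3)| = 298 ≤ 352 = M_tri(3). ✓ Equality does not hold at z = 3 (the coefficients have mixed signs, so the terms do not all align in phase there).

M_tri(3) = 352; |p(3)| = 298; equality at z=3: no.


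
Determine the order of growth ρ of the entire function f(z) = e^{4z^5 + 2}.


|e^{4z^5 + 2}| = e^{Re(4·z^5) + 2} ≤ e^{4|z|^5 + 2} = e^{4r^5 + 2} on |z| = r, so ρ ≤ 5. Choosing z on |z|=r so that 4·z^5 is real positive (always possible by picking arg z appropriately) gives |f(z)| = e^{4r^5 + 2}, matching the bound. The additive constant 2 does not affect log log M(r) ~ 5·log r. Hence ρ = 5.
Therefore ρ = 5.

Order ρ = 5.


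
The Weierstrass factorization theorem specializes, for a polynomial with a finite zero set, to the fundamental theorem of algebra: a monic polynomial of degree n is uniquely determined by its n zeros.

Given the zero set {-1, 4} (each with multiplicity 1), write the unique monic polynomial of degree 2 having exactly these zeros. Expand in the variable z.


The polynomial is p(z) = ∏_{α ∈ S} (z − α), where S = {-1, 4}.
Expanding the product yields: p(z) = z^2 -3·z -4.
The resulting polynomial has degree 2 and real coefficients as required.

p(z) = z^2 -3·z -4.


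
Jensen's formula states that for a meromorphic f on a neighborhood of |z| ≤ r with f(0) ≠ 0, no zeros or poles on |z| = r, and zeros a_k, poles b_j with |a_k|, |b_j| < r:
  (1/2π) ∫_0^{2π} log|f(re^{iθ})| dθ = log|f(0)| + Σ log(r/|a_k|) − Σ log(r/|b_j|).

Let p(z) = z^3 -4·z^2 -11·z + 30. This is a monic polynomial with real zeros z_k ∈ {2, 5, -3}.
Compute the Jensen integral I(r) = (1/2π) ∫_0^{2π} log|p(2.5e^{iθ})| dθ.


Zeros: -3, 2, 5; r = 2.5.
Inside |z| < r: 2. Outside (|z| ≥ r): -3, 5.
p(0) = 30, so log|p(0)| = log(30) = 3.4012.
Apply Jensen: I(r) = log|p(0)| + Σ_k log(r/|z_k|), summed over zeros inside |z| < r.
  log(r/|z_k|) for z_k = 2: log(2.5/2) = 0.2231
  Outside zeros (-3, 5) contribute nothing to the Jensen sum.
Sum over inside zeros: 0.2231.
I(r) = log|p(0)| + (inside sum) = 3.4012 + 0.2231 = 3.6243.
Note: since some zeros are outside |z| ≤ r, the simplified n·log(r) form does NOT apply — only the inside zeros contribute.

I(r) ≈ 3.6243.


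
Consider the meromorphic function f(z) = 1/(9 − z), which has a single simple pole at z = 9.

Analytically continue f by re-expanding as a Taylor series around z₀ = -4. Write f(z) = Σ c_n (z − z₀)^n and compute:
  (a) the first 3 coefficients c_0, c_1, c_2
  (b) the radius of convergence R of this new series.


Let w = z − z₀, so z = z₀ + w.
Then 9 − z = 9 − (z₀ + w) = (9 − z₀) − w = 13 − w.
f(z) = 1/(13 − w) = (1/(13)) · 1/(1 − w/(13)) = Σ_{n≥0} w^n / (13)^(n+1).
So c_n = 1/(13)^(n+1):
  c_0 = 1/(13)^1 = 1/13.
  c_1 = 1/(13)^2 = 1/169.
  c_2 = 1/(13)^3 = 1/2197.
The series is valid for |w/d| < 1, i.e. |z − z₀| < |d|.
Radius of convergence: R = |9 − z₀| = |13| = 13 (distance from z₀ to the singularity z = 9).

c_0 = 1/13, c_1 = 1/169, c_2 = 1/2197; R = 13.


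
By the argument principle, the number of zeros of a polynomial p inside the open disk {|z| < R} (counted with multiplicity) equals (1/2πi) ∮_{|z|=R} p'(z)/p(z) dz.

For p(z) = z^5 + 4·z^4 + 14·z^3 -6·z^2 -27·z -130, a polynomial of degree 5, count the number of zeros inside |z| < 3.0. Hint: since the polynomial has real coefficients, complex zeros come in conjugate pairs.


The zeros of p are: (-1 + 2i), (-1 - 2i), (-2 + 3i), (-2 - 3i), 2.
Their magnitudes are: 2.236, 2.236, 3.606, 3.606, 2.
Zeros with |z| < R = 3.0: (-1 + 2i), (-1 - 2i), 2.
Count = 3.
By the argument principle, (1/2πi) ∮_{|z|=R} p'(z)/p(z) dz equals exactly this count.

Number of zeros inside |z| < 3.0: 3.


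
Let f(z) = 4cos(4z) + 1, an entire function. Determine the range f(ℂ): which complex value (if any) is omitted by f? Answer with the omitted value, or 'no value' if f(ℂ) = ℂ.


Little Picard bounds the complement of f(ℂ) to at most one point.
cos is entire and surjective onto ℂ: for every w ∈ ℂ, cos(ζ) = w has a solution ζ ∈ ℂ (e.g., via the complex inverse arccos). With ζ = 4z this gives z = ζ/(4). Then 4·cos(4z) takes every value in 4·ℂ = ℂ, and adding 1 is a bijection of ℂ. So f is surjective and omits no value. (Note: only on the real line is cos bounded by [−1, 1].)

Omitted value: no value.


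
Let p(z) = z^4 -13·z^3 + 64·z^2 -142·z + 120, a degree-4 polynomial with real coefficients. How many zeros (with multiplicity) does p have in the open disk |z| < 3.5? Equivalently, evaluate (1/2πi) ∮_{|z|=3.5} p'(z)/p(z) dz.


The zeros of p are: (3 + 1i), (3 - 1i), 4, 3.
Their magnitudes are: 3.162, 3.162, 4, 3.
Zeros with |z| < R = 3.5: (3 + 1i), (3 - 1i), 3.
Count = 3.
By the argument principle, (1/2πi) ∮_{|z|=R} p'(z)/p(z) dz equals exactly this count.

Number of zeros inside |z| < 3.5: 3.


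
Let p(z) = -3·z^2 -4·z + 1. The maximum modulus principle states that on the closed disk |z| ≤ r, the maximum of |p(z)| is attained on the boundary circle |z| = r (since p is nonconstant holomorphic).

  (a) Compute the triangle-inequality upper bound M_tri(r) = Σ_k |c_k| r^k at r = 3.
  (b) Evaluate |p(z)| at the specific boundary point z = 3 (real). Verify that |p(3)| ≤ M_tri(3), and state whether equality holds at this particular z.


Coefficients: c_0 = 1, c_1 = -4, c_2 = -3. Radius r = 3.
Part (a). Triangle bound: M_tri(r) = Σ_k |c_k| r^k
  = |1|·3^0 + |-4|·3^1 + |-3|·3^2
  = 1 + 12 + 27 = 40.
This bounds M(r) := max_{|z|=r} |p(z)| from above; equality holds iff all terms c_k z^k can be made to align in phase at a single z on |z|=r.
Part (b). At z = 3 (real, on the circle |z| = r):
  p(3) = (1)·3^0 + (-4)·3^1 + (-3)·3^2 = -38.
  |p(3)| = 38.
Check: |p(3)| = 38 ≤ 40 = M_tri(3). ✓ Equality does not hold at z = 3 (the coefficients have mixed signs, so the terms do not all align in phase there).

M_tri(3) = 40; |p(3)| = 38; equality at z=3: no.


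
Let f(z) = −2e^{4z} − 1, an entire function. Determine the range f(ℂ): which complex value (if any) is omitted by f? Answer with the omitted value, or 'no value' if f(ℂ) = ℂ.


Little Picard bounds the complement of f(ℂ) to at most one point.
e^{4z} is never zero on ℂ, so -2·e^{4z} takes every value in ℂ ∖ {0}. Adding -1 shifts the range to ℂ ∖ {-1}. Thus f omits exactly the value -1.

Omitted value: -1.


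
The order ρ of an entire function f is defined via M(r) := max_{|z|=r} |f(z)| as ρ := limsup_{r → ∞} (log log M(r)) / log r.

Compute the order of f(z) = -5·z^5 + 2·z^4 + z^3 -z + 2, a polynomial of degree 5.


|f(z)| ≤ Σ|c_k|·r^k = O(r^5) as r → ∞. Polynomial growth is O(e^{r^ε}) for every ε > 0 (since r^5/e^{r^ε} → 0), so ρ ≤ ε for all ε > 0, i.e. ρ = 0. Every nonconstant polynomial has order 0.
Therefore ρ = 0.

Order ρ = 0.


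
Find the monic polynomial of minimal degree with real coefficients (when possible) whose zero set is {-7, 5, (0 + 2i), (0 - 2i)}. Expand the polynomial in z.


The polynomial is p(z) = ∏_{α ∈ S} (z − α), where S = {-7, 5, (0 + 2i), (0 - 2i)}.
Expanding the product yields: p(z) = z^4 + 2·z^3 -31·z^2 + 8·z -140.
Note conjugate pairs combine to real quadratics: (z − (0+2i))(z − (0−2i)) = z² + 4.
The resulting polynomial has degree 4 and real coefficients as required.

p(z) = z^4 + 2·z^3 -31·z^2 + 8·z -140.


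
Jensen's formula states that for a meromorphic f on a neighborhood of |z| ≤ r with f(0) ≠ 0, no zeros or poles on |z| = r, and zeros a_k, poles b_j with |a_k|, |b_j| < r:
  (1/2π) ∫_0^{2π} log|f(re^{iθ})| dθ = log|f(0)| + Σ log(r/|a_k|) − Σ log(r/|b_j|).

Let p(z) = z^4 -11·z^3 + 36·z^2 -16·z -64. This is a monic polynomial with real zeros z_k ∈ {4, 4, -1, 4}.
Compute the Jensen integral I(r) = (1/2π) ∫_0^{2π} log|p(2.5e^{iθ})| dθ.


Zeros: -1, 4, 4, 4; r = 2.5.
Inside |z| < r: -1. Outside (|z| ≥ r): 4, 4, 4.
p(0) = -64, so log|p(0)| = log(64) = 4.1589.
Apply Jensen: I(r) = log|p(0)| + Σ_k log(r/|z_k|), summed over zeros inside |z| < r.
  log(r/|z_k|) for z_k = -1: log(2.5/1) = 0.9163
  Outside zeros (4, 4, 4) contribute nothing to the Jensen sum.
Sum over inside zeros: 0.9163.
I(r) = log|p(0)| + (inside sum) = 4.1589 + 0.9163 = 5.0752.
Note: since some zeros are outside |z| ≤ r, the simplified n·log(r) form does NOT apply — only the inside zeros contribute.

I(r) ≈ 5.0752.


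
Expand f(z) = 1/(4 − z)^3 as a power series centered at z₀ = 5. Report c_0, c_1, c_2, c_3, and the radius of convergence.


Let w = z − z₀, so z = z₀ + w.
Then 4 − z = 4 − (z₀ + w) = (4 − z₀) − w = -1 − w.
f(z) = 1/(-1 − w)^3 = (1/(-1)^3) · (1 − w/(-1))^{−3}.
By the binomial series (1−u)^{−3} = Σ_{n≥0} C(n+2, 2) u^n for |u|<1, with u = w/(-1):
  c_n = C(n+2, 2) / (-1)^(n+3).
  c_0 = 1/(-1)^3 = -1.
  c_1 = 3/(-1)^4 = 3.
  c_2 = 6/(-1)^5 = -6.
  c_3 = 10/(-1)^6 = 10.
The series is valid for |w/d| < 1, i.e. |z − z₀| < |d|.
Radius of convergence: R = |4 − z₀| = |-1| = 1 (distance from z₀ to the singularity z = 4).

c_0 = -1, c_1 = 3, c_2 = -6, c_3 = 10; R = 1.


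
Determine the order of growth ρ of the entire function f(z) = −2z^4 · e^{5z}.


M(r) = max_{|z|=r} |-2|·|z|^4·|e^{5z}| = 2·r^4 · e^{5r^1} (the factors attain their maxima compatibly on |z|=r). Then log M(r) = log 2 + 4·log r + 5r^1, dominated by the last term, so log log M(r) ~ 1·log r. The polynomial factor -2z^4 contributes only a log r term and does not affect the order. ρ = 1.
Therefore ρ = 1.

Order ρ = 1.


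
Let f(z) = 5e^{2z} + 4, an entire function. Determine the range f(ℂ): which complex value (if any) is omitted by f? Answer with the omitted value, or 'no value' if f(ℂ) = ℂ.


Little Picard bounds the complement of f(ℂ) to at most one point.
e^{2z} is never zero on ℂ, so 5·e^{2z} takes every value in ℂ ∖ {0}. Adding 4 shifts the range to ℂ ∖ {4}. Thus f omits exactly the value 4.

Omitted value: 4.


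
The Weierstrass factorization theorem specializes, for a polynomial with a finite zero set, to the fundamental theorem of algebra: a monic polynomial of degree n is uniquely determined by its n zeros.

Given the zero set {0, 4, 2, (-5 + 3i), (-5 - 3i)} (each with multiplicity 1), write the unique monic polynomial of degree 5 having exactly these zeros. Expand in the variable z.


The polynomial is p(z) = ∏_{α ∈ S} (z − α), where S = {0, 4, 2, (-5 + 3i), (-5 - 3i)}.
Expanding the product yields: p(z) = z^5 + 4·z^4 -18·z^3 -124·z^2 + 272·z.
Note conjugate pairs combine to real quadratics: (z − (-5+3i))(z − (-5−3i)) = z² + 10z + 34.
The resulting polynomial has degree 5 and real coefficients as required.

p(z) = z^5 + 4·z^4 -18·z^3 -124·z^2 + 272·z.


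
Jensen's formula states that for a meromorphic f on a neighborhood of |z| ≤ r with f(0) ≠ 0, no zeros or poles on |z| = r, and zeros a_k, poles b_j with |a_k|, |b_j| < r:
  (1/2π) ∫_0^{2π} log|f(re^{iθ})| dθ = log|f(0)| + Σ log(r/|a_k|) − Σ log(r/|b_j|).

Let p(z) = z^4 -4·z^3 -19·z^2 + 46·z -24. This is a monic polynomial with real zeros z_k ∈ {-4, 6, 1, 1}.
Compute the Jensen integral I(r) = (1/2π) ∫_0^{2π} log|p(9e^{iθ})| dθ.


Zeros: -4, 1, 1, 6; r = 9.
Inside |z| < r: -4, 1, 1, 6. Outside (|z| ≥ r): ∅.
p(0) = -24, so log|p(0)| = log(24) = 3.1781.
Apply Jensen: I(r) = log|p(0)| + Σ_k log(r/|z_k|), summed over zeros inside |z| < r.
  log(r/|z_k|) for z_k = -4: log(9/4) = 0.8109
  log(r/|z_k|) for z_k = 6: log(9/6) = 0.4055
  log(r/|z_k|) for z_k = 1: log(9/1) = 2.1972
  log(r/|z_k|) for z_k = 1: log(9/1) = 2.1972
Sum over inside zeros: 5.6108.
I(r) = log|p(0)| + (inside sum) = 3.1781 + 5.6108 = 8.7889.
Closed form (all zeros inside, monic): I(r) = n·log(r) = 4·log(9) = 8.7889. ✓

I(r) ≈ 8.7889.


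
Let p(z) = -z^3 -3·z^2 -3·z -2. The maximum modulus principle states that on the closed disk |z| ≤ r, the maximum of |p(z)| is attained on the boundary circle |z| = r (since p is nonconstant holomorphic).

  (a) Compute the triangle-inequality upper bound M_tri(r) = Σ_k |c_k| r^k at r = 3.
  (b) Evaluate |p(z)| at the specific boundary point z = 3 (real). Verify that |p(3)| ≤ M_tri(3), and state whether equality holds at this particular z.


Coefficients: c_0 = -2, c_1 = -3, c_2 = -3, c_3 = -1. Radius r = 3.
Part (a). Triangle bound: M_tri(r) = Σ_k |c_k| r^k
  = |-2|·3^0 + |-3|·3^1 + |-3|·3^2 + |-1|·3^3
  = 2 + 9 + 27 + 27 = 65.
This bounds M(r) := max_{|z|=r} |p(z)| from above; equality holds iff all terms c_k z^k can be made to align in phase at a single z on |z|=r.
Part (b). At z = 3 (real, on the circle |z| = r):
  p(3) = (-2)·3^0 + (-3)·3^1 + (-3)·3^2 + (-1)·3^3 = -65.
  |p(3)| = 65.
Since all nonzero coefficients share the same sign, |p(3)| = 65 = M_tri(3); the triangle bound is attained at z = 3, so in fact M(r) = 65.

M_tri(3) = 65; |p(3)| = 65; equality at z=3: yes.


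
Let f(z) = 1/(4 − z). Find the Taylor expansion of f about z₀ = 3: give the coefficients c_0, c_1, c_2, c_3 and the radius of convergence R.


Let w = z − z₀, so z = z₀ + w.
Then 4 − z = 4 − (z₀ + w) = (4 − z₀) − w = 1 − w.
f(z) = 1/(1 − w) = (1/(1)) · 1/(1 − w/(1)) = Σ_{n≥0} w^n / (1)^(n+1).
So c_n = 1/(1)^(n+1):
  c_0 = 1/(1)^1 = 1.
  c_1 = 1/(1)^2 = 1.
  c_2 = 1/(1)^3 = 1.
  c_3 = 1/(1)^4 = 1.
The series is valid for |w/d| < 1, i.e. |z − z₀| < |d|.
Radius of convergence: R = |4 − z₀| = |1| = 1 (distance from z₀ to the singularity z = 4).

c_0 = 1, c_1 = 1, c_2 = 1, c_3 = 1; R = 1.


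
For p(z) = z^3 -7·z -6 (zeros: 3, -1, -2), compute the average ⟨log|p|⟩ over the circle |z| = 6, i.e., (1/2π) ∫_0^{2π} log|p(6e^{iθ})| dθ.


Zeros: -2, -1, 3; r = 6.
Inside |z| < r: -2, -1, 3. Outside (|z| ≥ r): ∅.
p(0) = -6, so log|p(0)| = log(6) = 1.7918.
Apply Jensen: I(r) = log|p(0)| + Σ_k log(r/|z_k|), summed over zeros inside |z| < r.
  log(r/|z_k|) for z_k = 3: log(6/3) = 0.6931
  log(r/|z_k|) for z_k = -1: log(6/1) = 1.7918
  log(r/|z_k|) for z_k = -2: log(6/2) = 1.0986
Sum over inside zeros: 3.5835.
I(r) = log|p(0)| + (inside sum) = 1.7918 + 3.5835 = 5.3753.
Closed form (all zeros inside, monic): I(r) = n·log(r) = 3·log(6) = 5.3753. ✓

I(r) ≈ 5.3753.


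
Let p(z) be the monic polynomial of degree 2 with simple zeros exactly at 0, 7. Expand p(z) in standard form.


The polynomial is p(z) = ∏_{α ∈ S} (z − α), where S = {0, 7}.
Expanding the product yields: p(z) = z^2 -7·z.
The resulting polynomial has degree 2 and real coefficients as required.

p(z) = z^2 -7·z.


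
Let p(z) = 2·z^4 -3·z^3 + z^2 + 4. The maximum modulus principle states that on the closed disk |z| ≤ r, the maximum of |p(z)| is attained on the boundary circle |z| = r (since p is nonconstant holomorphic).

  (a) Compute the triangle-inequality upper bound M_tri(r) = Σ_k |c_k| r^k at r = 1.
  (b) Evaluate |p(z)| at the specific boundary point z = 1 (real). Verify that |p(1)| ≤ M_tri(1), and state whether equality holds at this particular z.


Coefficients: c_0 = 4, c_1 = 0, c_2 = 1, c_3 = -3, c_4 = 2. Radius r = 1.
Part (a). Triangle bound: M_tri(r) = Σ_k |c_k| r^k
  = |4|·1^0 + |0|·1^1 + |1|·1^2 + |-3|·1^3 + |2|·1^4
  = 4 + 0 + 1 + 3 + 2 = 10.
This bounds M(r) := max_{|z|=r} |p(z)| from above; equality holds iff all terms c_k z^k can be made to align in phase at a single z on |z|=r.
Part (b). At z = 1 (real, on the circle |z| = r):
  p(1) = (4)·1^0 + (0)·1^1 + (1)·1^2 + (-3)·1^3 + (2)·1^4 = 4.
  |p(1)| = 4.
Check: |p(1)| = 4 ≤ 10 = M_tri(1). ✓ Equality does not hold at z = 1 (the coefficients have mixed signs, so the terms do not all align in phase there).

M_tri(1) = 10; |p(1)| = 4; equality at z=1: no.


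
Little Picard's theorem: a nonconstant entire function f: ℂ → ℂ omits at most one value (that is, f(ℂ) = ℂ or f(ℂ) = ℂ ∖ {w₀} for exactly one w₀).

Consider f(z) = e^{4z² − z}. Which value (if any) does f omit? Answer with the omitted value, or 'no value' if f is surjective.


Little Picard bounds the complement of f(ℂ) to at most one point.
The exponent g(z) = 4z² − z is a nonconstant polynomial, hence surjective onto ℂ. So e^{g(z)} takes every value in {e^w : w ∈ ℂ} = ℂ ∖ {0}. Adding 0 shifts the range to ℂ ∖ {0}. f omits exactly 0.

Omitted value: 0.


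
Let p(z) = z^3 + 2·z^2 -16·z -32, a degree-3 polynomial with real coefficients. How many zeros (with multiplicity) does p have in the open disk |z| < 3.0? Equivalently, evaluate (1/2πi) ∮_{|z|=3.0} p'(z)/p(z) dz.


The zeros of p are: 4, -4, -2.
Their magnitudes are: 4, 4, 2.
Zeros with |z| < R = 3.0: -2.
Count = 1.
By the argument principle, (1/2πi) ∮_{|z|=R} p'(z)/p(z) dz equals exactly this count.

Number of zeros inside |z| < 3.0: 1.


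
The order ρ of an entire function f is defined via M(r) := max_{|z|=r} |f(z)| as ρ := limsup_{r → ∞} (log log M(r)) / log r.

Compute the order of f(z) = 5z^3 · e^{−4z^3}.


M(r) = max_{|z|=r} |5|·|z|^3·|e^{−4z^3}| = 5·r^3 · e^{4r^3} (the factors attain their maxima compatibly on |z|=r). Then log M(r) = log 5 + 3·log r + 4r^3, dominated by the last term, so log log M(r) ~ 3·log r. The polynomial factor 5z^3 contributes only a log r term and does not affect the order. ρ = 3.
Therefore ρ = 3.

Order ρ = 3.


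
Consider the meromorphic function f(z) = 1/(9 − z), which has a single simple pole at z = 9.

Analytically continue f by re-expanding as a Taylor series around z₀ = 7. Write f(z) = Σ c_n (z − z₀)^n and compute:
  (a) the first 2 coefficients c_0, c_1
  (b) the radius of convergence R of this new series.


Let w = z − z₀, so z = z₀ + w.
Then 9 − z = 9 − (z₀ + w) = (9 − z₀) − w = 2 − w.
f(z) = 1/(2 − w) = (1/(2)) · 1/(1 − w/(2)) = Σ_{n≥0} w^n / (2)^(n+1).
So c_n = 1/(2)^(n+1):
  c_0 = 1/(2)^1 = 1/2.
  c_1 = 1/(2)^2 = 1/4.
The series is valid for |w/d| < 1, i.e. |z − z₀| < |d|.
Radius of convergence: R = |9 − z₀| = |2| = 2 (distance from z₀ to the singularity z = 9).

c_0 = 1/2, c_1 = 1/4; R = 2.


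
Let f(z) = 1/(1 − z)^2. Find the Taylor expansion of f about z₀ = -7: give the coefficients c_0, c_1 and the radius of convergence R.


Let w = z − z₀, so z = z₀ + w.
Then 1 − z = 1 − (z₀ + w) = (1 − z₀) − w = 8 − w.
f(z) = 1/(8 − w)^2 = (1/(8)^2) · (1 − w/(8))^{−2}.
By the binomial series (1−u)^{−2} = Σ_{n≥0} C(n+1, 1) u^n for |u|<1, with u = w/(8):
  c_n = C(n+1, 1) / (8)^(n+2).
  c_0 = 1/(8)^2 = 1/64.
  c_1 = 2/(8)^3 = 1/256.
The series is valid for |w/d| < 1, i.e. |z − z₀| < |d|.
Radius of convergence: R = |1 − z₀| = |8| = 8 (distance from z₀ to the singularity z = 1).

c_0 = 1/64, c_1 = 1/256; R = 8.


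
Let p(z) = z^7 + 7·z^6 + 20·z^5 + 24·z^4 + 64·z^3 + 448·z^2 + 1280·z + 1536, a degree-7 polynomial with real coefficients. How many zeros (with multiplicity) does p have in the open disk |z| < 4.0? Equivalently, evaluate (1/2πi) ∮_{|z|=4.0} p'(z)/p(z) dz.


The zeros of p are: (2 + 2i), (2 - 2i), -3, (-2 + 2i), (-2 - 2i), (-2 + 2i), (-2 - 2i).
Their magnitudes are: 2.828, 2.828, 3, 2.828, 2.828, 2.828, 2.828.
Zeros with |z| < R = 4.0: (2 + 2i), (2 - 2i), -3, (-2 + 2i), (-2 - 2i), (-2 + 2i), (-2 - 2i).
Count = 7.
By the argument principle, (1/2πi) ∮_{|z|=R} p'(z)/p(z) dz equals exactly this count.

Number of zeros inside |z| < 4.0: 7.
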